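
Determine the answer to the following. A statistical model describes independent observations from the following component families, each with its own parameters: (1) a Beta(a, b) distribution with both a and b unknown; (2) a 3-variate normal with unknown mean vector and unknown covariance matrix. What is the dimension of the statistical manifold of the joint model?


The dimension of a statistical manifold equals the number of free
(independent) real parameters of the model. For a product of independent
blocks the parameter counts add.
- Beta (a, b): 2.
- 3-variate normal: 3 (mean) + 3*4/2 = 6 (symmetric covariance) = 9.
Total = 2 + 9 = 11.
Dimension = 11

11


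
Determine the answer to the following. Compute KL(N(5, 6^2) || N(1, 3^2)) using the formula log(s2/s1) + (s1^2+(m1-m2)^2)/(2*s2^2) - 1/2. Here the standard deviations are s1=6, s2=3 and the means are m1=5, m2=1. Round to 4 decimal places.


KL divergence between normal distributions:
KL = log(s2/s1) + (s1^2 + (m1-m2)^2)/(2*s2^2) - 1/2.
log(3/6) = -0.693147.
(6^2 + (5-1)^2)/(2*3^2) = (36 + 16)/18 = 2.888889.
KL = -0.693147 + 2.888889 - 0.5 = 1.6957

1.6957


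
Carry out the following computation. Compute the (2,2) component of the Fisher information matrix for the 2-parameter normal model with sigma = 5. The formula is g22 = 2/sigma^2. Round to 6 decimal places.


For the 2-parameter normal family, the Fisher metric has:
  g11 = 1/sigma^2, g22 = 2/sigma^2.
sigma = 5, sigma^2 = 25.
g22 = 0.080000

0.080000


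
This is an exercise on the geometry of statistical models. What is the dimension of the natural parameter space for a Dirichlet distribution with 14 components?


Exponential family dimension calculation:
Dirichlet with 14 components has 14 natural parameters.

14


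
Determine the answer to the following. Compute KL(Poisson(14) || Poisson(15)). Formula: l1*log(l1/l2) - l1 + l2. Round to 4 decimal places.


KL divergence for Poisson:
KL = l1*log(l1/l2) - l1 + l2.
l1 = 14, l2 = 15.
log(14/15) = -0.068993.
l1*log(l1/l2) = 14 * -0.068993 = -0.9659.
KL = -0.9659 - 14 + 15 = 0.0341

0.0341


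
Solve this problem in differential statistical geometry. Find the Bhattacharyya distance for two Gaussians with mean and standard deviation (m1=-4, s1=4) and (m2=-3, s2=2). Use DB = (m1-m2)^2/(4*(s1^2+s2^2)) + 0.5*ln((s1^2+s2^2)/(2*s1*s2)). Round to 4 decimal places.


Bhattacharyya distance between two Gaussians:
DB = (m1-m2)^2/(4*(s1^2+s2^2)) + (1/2)*ln((s1^2+s2^2)/(2*s1*s2)).
(m1-m2)^2 = (-1)^2 = 1.
s1^2+s2^2 = 16 + 4 = 20.
term1 = 1/80 = 0.0125.
term2 = 0.5*ln(20/16.0) = 0.111572.
DB = 0.0125 + 0.111572 = 0.1241

0.1241


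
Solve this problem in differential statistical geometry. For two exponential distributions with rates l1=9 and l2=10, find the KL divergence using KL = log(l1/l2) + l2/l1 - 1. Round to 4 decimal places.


KL divergence for exponential family:
KL = log(l1/l2) + l2/l1 - 1.
log(9/10) = -0.105361.
10/9 = 1.111111.
KL = -0.105361 + 1.111111 - 1 = 0.0058

0.0058


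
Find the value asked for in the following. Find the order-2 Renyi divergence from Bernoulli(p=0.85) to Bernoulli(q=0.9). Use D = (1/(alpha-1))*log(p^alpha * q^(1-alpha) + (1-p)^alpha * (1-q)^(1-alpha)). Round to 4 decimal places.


Renyi divergence of order alpha between Bernoulli distributions:
D = (1/(alpha-1))*log(p^alpha * q^(1-alpha) + (1-p)^alpha * (1-q)^(1-alpha)).
alpha = 2, p = 0.85, q = 0.9.
p^alpha * q^(1-alpha) = 0.85^2 * 0.9^-1 = 0.802778.
(1-p)^alpha * (1-q)^(1-alpha) = 0.15^2 * 0.1^-1 = 0.225.
sum = 0.802778 + 0.225 = 1.027778.
D = (1/1)*log(1.027778) = 0.0274

0.0274


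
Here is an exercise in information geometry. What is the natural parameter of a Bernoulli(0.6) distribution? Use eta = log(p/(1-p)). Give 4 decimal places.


Natural parameter for Bernoulli: eta = log(p/(1-p)).
p = 0.6, 1-p = 0.4.
p/(1-p) = 1.5.
eta = log(1.5) = 0.4055

0.4055


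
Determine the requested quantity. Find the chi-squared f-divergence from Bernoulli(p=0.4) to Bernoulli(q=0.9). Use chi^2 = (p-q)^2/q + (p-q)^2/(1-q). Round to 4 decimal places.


Chi-squared divergence between Bernoulli distributions:
chi^2 = (p-q)^2/q + (p-q)^2/(1-q).
p = 0.4, q = 0.9, p-q = -0.5.
(p-q)^2 = 0.25.
term1 = 0.25/0.9 = 0.277778.
term2 = 0.25/0.1 = 2.5.
chi^2 = 0.277778 + 2.5 = 2.7778

2.7778


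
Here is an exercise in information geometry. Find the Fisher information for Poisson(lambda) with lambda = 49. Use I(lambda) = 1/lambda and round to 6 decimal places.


Fisher information for Poisson: I(lambda) = 1/lambda.
lambda = 49.
I(lambda) = 1/49 = 0.020408

0.020408


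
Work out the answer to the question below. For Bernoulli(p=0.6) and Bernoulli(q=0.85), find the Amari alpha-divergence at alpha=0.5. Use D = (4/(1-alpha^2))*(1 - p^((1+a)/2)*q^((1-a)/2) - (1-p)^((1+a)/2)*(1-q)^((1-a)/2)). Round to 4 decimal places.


Amari alpha-divergence:
D = (4/(1-alpha^2))*(1 - p^((1+a)/2)*q^((1-a)/2) - (1-p)^((1+a)/2)*(1-q)^((1-a)/2)).
alpha = 0.5, p = 0.6, q = 0.85.
e1 = (1+alpha)/2 = 0.75, e2 = (1-alpha)/2 = 0.25.
t1 = p^e1 * q^e2 = 0.6^0.75 * 0.85^0.25 = 0.654588.
t2 = (1-p)^e1 * (1-q)^e2 = 0.4^0.75 * 0.15^0.25 = 0.313017.
4/(1-alpha^2) = 5.333333.
D = 5.333333*(1 - 0.654588 - 0.313017) = 0.1728

0.1728


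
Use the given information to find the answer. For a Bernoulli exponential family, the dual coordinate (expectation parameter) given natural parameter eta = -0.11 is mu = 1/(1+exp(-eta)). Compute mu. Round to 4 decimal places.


Dual coordinate (expectation parameter) for Bernoulli:
mu = 1/(1+exp(-eta)).
eta = -0.11.
exp(-eta) = exp(0.11) = 1.116278.
mu = 1/(1+1.116278) = 0.4725

0.4725


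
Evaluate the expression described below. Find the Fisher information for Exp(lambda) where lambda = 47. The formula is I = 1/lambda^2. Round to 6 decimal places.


Fisher information for exponential: I(lambda) = 1/lambda^2.
lambda = 47, lambda^2 = 2209.
I = 1/2209 = 0.000453

0.000453


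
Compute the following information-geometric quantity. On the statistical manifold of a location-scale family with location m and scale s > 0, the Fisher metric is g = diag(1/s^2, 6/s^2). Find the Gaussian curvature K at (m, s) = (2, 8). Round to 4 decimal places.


The metric has the form g = (A dm^2 + B ds^2)/s^2 with A = 1, B = 6.
Substitute u = sqrt(A/B)*m: g = B*(du^2 + ds^2)/s^2, i.e. B times the
Poincare upper half-plane metric, which has constant Gaussian curvature -1.
Scaling a 2D metric by a constant c divides the Gaussian curvature by c,
so K = -1/B = -1/(6) = -0.1667 everywhere (the point (m, s) = (2, 8) is irrelevant:
the curvature is constant).
The requested Gaussian curvature is K = -0.1667.

-0.1667


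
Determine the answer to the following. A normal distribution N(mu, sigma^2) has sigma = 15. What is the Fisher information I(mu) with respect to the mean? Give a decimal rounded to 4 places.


The Fisher information for the mean of a normal distribution is I(mu) = 1/sigma^2.
sigma = 15, so sigma^2 = 225.
I(mu) = 1/225 = 0.0044

0.0044


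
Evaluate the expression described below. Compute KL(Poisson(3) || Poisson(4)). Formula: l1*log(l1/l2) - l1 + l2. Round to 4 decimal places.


KL divergence for Poisson:
KL = l1*log(l1/l2) - l1 + l2.
l1 = 3, l2 = 4.
log(3/4) = -0.287682.
l1*log(l1/l2) = 3 * -0.287682 = -0.863046.
KL = -0.863046 - 3 + 4 = 0.1370

0.1370


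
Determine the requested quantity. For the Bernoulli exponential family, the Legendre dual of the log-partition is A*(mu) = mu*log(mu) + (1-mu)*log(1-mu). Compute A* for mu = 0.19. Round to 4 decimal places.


Legendre transform for Bernoulli:
A*(mu) = mu*log(mu) + (1-mu)*log(1-mu).
mu = 0.19, 1-mu = 0.81.
mu*log(mu) = 0.19*log(0.19) = -0.315539.
(1-mu)*log(1-mu) = 0.81*log(0.81) = -0.170684.
A* = -0.315539 + -0.170684 = -0.4862

-0.4862


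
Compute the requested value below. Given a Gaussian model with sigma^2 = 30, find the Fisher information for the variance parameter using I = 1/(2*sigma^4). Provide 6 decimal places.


Fisher information for variance: I(sigma^2) = 1/(2*sigma^4).
sigma^2 = 30, so sigma^4 = 900.
I = 1/(2*900) = 1/1800 = 0.000556

0.000556


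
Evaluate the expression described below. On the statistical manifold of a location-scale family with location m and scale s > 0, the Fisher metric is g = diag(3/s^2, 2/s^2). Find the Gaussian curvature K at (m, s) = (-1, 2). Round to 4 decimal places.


The metric has the form g = (A dm^2 + B ds^2)/s^2 with A = 3, B = 2.
Substitute u = sqrt(A/B)*m: g = B*(du^2 + ds^2)/s^2, i.e. B times the
Poincare upper half-plane metric, which has constant Gaussian curvature -1.
Scaling a 2D metric by a constant c divides the Gaussian curvature by c,
so K = -1/B = -1/(2) = -0.5000 everywhere (the point (m, s) = (-1, 2) is irrelevant:
the curvature is constant).
The requested Gaussian curvature is K = -0.5000.

-0.5000


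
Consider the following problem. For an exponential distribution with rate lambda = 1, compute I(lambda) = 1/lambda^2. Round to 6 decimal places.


Fisher information for exponential: I(lambda) = 1/lambda^2.
lambda = 1, lambda^2 = 1.
I = 1/1 = 1.000000

1.000000


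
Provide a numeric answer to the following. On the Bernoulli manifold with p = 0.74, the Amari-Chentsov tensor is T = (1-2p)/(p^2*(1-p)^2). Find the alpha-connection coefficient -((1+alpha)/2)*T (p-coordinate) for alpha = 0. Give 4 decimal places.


Skewness (Amari-Chentsov) tensor: T = (1-2p)/(p^2*(1-p)^2).
p = 0.74, 1-2p = -0.48, p^2 = 0.5476, (1-p)^2 = 0.0676.
T = -0.48/(0.5476 * 0.0676) = -12.966749.
In the p-coordinate, Gamma^(alpha) = Gamma^(0) - (alpha/2)*T with Gamma^(0) = (1/2)*g'(p) = -T/2,
so Gamma^(alpha) = -((1+alpha)/2)*T.
alpha = 0, -(1+alpha)/2 = -0.5.
Gamma = -0.5 * -12.966749 = 6.4834

6.4834


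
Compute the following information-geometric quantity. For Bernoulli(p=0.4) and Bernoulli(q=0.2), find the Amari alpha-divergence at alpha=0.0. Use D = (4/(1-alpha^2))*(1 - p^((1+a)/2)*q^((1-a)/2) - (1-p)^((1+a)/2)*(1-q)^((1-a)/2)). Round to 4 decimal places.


Amari alpha-divergence:
D = (4/(1-alpha^2))*(1 - p^((1+a)/2)*q^((1-a)/2) - (1-p)^((1+a)/2)*(1-q)^((1-a)/2)).
alpha = 0.0, p = 0.4, q = 0.2.
e1 = (1+alpha)/2 = 0.5, e2 = (1-alpha)/2 = 0.5.
t1 = p^e1 * q^e2 = 0.4^0.5 * 0.2^0.5 = 0.282843.
t2 = (1-p)^e1 * (1-q)^e2 = 0.6^0.5 * 0.8^0.5 = 0.69282.
4/(1-alpha^2) = 4.0.
D = 4.0*(1 - 0.282843 - 0.69282) = 0.0973

0.0973


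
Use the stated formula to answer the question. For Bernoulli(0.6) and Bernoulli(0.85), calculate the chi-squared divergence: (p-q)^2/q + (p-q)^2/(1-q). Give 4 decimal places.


Chi-squared divergence between Bernoulli distributions:
chi^2 = (p-q)^2/q + (p-q)^2/(1-q).
p = 0.6, q = 0.85, p-q = -0.25.
(p-q)^2 = 0.0625.
term1 = 0.0625/0.85 = 0.073529.
term2 = 0.0625/0.15 = 0.416667.
chi^2 = 0.073529 + 0.416667 = 0.4902

0.4902


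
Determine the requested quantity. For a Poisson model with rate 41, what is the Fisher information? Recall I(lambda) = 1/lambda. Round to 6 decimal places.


Fisher information for Poisson: I(lambda) = 1/lambda.
lambda = 41.
I(lambda) = 1/41 = 0.024390

0.024390


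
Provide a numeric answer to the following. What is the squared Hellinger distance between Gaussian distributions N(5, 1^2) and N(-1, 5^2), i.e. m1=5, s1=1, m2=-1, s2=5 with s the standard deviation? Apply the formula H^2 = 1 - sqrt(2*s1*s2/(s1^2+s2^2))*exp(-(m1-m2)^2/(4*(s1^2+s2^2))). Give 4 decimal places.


Squared Hellinger distance for Gaussians:
H^2 = 1 - sqrt(2*s1*s2/(s1^2+s2^2)) * exp(-(m1-m2)^2/(4*(s1^2+s2^2))).
s1^2 = 1, s2^2 = 25, s1^2+s2^2 = 26.
sqrt(2*1*5/(26)) = 0.620174.
(m1-m2)^2 = (6)^2 = 36.
exp(-36/(4*26)) = exp(-0.346154) = 0.707404.
H^2 = 1 - 0.620174*0.707404 = 0.5613

0.5613


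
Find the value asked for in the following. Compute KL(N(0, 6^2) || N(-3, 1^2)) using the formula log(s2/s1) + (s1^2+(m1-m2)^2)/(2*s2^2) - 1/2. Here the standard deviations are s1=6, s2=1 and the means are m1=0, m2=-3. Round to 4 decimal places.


KL divergence between normal distributions:
KL = log(s2/s1) + (s1^2 + (m1-m2)^2)/(2*s2^2) - 1/2.
log(1/6) = -1.791759.
(6^2 + (0--3)^2)/(2*1^2) = (36 + 9)/2 = 22.5.
KL = -1.791759 + 22.5 - 0.5 = 20.2082

20.2082


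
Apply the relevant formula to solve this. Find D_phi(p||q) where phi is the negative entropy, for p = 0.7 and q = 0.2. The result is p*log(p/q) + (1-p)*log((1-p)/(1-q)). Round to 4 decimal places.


Bregman divergence with negative entropy generator:
D = p*log(p/q) + (1-p)*log((1-p)/(1-q)).
p = 0.7, q = 0.2.
p*log(p/q) = 0.7*log(0.7/0.2) = 0.876934.
(1-p)*log((1-p)/(1-q)) = 0.3*log(0.3/0.8) = -0.294249.
D = 0.876934 + -0.294249 = 0.5827

0.5827


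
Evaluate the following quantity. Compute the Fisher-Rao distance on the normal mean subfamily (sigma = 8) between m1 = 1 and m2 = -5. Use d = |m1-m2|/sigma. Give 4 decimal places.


On the fixed-variance normal subfamily, geodesic distance = |m1-m2|/sigma.
|1 - -5| = 6.
sigma = 8.
d = 6/8 = 0.7500

0.7500


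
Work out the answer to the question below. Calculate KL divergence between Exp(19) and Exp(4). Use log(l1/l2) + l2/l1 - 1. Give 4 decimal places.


KL divergence for exponential family:
KL = log(l1/l2) + l2/l1 - 1.
log(19/4) = 1.558145.
4/19 = 0.210526.
KL = 1.558145 + 0.210526 - 1 = 0.7687

0.7687


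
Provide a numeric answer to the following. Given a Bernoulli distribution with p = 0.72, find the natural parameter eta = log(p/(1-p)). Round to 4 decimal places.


Natural parameter for Bernoulli: eta = log(p/(1-p)).
p = 0.72, 1-p = 0.28.
p/(1-p) = 2.571429.
eta = log(2.571429) = 0.9445

0.9445


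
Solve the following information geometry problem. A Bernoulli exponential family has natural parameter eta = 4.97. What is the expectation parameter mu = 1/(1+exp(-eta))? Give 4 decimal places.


Dual coordinate (expectation parameter) for Bernoulli:
mu = 1/(1+exp(-eta)).
eta = 4.97.
exp(-eta) = exp(-4.97) = 0.006943.
mu = 1/(1+0.006943) = 0.9931

0.9931


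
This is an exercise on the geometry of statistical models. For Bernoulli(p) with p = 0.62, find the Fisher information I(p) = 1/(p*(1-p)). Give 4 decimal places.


For Bernoulli(p), Fisher information is I(p) = 1/(p*(1-p)).
p = 0.62, 1-p = 0.38.
p*(1-p) = 0.2356.
I(p) = 1/0.2356 = 4.2445

4.2445


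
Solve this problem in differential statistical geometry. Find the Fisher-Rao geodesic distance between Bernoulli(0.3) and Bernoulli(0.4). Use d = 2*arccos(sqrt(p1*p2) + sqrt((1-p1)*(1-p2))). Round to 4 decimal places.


Geodesic distance on Bernoulli manifold:
d(p1,p2) = 2*arccos(sqrt(p1*p2) + sqrt((1-p1)*(1-p2))).
sqrt(p1*p2) = sqrt(0.3*0.4) = 0.34641.
sqrt((1-p1)*(1-p2)) = sqrt(0.7*0.6) = 0.648074.
arg = 0.34641 + 0.648074 = 0.994484.
d = 2*arccos(0.994484) = 0.2102

0.2102


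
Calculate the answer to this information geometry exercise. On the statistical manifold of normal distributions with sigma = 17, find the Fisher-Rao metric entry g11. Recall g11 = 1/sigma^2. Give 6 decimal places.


For the 2-parameter normal family, the Fisher metric has:
  g11 = 1/sigma^2, g22 = 2/sigma^2.
sigma = 17, sigma^2 = 289.
g11 = 0.003460

0.003460


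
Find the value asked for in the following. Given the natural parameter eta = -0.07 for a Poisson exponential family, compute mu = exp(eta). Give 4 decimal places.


Expectation parameter for Poisson exponential family:
mu = exp(eta).
eta = -0.07.
mu = exp(-0.07) = 0.9324

0.9324


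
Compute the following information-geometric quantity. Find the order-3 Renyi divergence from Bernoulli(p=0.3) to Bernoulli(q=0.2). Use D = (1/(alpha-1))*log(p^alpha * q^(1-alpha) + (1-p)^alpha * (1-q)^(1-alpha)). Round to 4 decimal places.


Renyi divergence of order alpha between Bernoulli distributions:
D = (1/(alpha-1))*log(p^alpha * q^(1-alpha) + (1-p)^alpha * (1-q)^(1-alpha)).
alpha = 3, p = 0.3, q = 0.2.
p^alpha * q^(1-alpha) = 0.3^3 * 0.2^-2 = 0.675.
(1-p)^alpha * (1-q)^(1-alpha) = 0.7^3 * 0.8^-2 = 0.535937.
sum = 0.675 + 0.535937 = 1.210937.
D = (1/2)*log(1.210937) = 0.0957

0.0957


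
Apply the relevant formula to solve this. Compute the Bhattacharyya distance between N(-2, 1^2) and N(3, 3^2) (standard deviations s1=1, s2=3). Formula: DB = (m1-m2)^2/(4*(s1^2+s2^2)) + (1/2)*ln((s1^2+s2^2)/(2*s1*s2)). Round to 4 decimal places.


Bhattacharyya distance between two Gaussians:
DB = (m1-m2)^2/(4*(s1^2+s2^2)) + (1/2)*ln((s1^2+s2^2)/(2*s1*s2)).
(m1-m2)^2 = (-5)^2 = 25.
s1^2+s2^2 = 1 + 9 = 10.
term1 = 25/40 = 0.625.
term2 = 0.5*ln(10/6.0) = 0.255413.
DB = 0.625 + 0.255413 = 0.8804

0.8804


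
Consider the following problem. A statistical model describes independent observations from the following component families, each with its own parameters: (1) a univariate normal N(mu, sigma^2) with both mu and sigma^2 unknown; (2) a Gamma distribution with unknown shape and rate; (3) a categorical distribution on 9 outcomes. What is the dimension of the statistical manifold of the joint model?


The dimension of a statistical manifold equals the number of free
(independent) real parameters of the model. For a product of independent
blocks the parameter counts add.
- normal (mu, sigma^2): 2.
- Gamma (shape, rate): 2.
- categorical on 9 outcomes (probabilities sum to 1): 9-1 = 8.
Total = 2 + 2 + 8 = 12.
Dimension = 12

12


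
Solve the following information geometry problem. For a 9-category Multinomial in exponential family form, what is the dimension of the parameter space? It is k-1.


Exponential family dimension calculation:
For Multinomial with k=9 categories, dim = k-1 = 8.

8


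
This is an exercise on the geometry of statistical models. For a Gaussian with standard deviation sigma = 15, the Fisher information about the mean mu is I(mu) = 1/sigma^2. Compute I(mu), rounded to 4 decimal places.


The Fisher information for the mean of a normal distribution is I(mu) = 1/sigma^2.
sigma = 15, so sigma^2 = 225.
I(mu) = 1/225 = 0.0044

0.0044


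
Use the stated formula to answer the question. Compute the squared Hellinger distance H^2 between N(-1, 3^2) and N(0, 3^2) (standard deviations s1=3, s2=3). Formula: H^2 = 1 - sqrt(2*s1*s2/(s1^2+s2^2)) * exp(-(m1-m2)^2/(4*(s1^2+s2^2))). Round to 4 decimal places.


Squared Hellinger distance for Gaussians:
H^2 = 1 - sqrt(2*s1*s2/(s1^2+s2^2)) * exp(-(m1-m2)^2/(4*(s1^2+s2^2))).
s1^2 = 9, s2^2 = 9, s1^2+s2^2 = 18.
sqrt(2*3*3/(18)) = 1.0.
(m1-m2)^2 = (-1)^2 = 1.
exp(-1/(4*18)) = exp(-0.013889) = 0.986207.
H^2 = 1 - 1.0*0.986207 = 0.0138

0.0138


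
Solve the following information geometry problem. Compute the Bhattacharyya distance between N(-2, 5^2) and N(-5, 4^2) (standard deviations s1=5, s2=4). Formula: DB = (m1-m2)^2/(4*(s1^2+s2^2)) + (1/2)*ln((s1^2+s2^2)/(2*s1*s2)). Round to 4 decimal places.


Bhattacharyya distance between two Gaussians:
DB = (m1-m2)^2/(4*(s1^2+s2^2)) + (1/2)*ln((s1^2+s2^2)/(2*s1*s2)).
(m1-m2)^2 = (3)^2 = 9.
s1^2+s2^2 = 25 + 16 = 41.
term1 = 9/164 = 0.054878.
term2 = 0.5*ln(41/40.0) = 0.012346.
DB = 0.054878 + 0.012346 = 0.0672

0.0672


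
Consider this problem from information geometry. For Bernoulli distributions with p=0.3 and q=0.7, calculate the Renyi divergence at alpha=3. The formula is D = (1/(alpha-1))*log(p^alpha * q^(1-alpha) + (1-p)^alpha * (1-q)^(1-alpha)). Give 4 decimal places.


Renyi divergence of order alpha between Bernoulli distributions:
D = (1/(alpha-1))*log(p^alpha * q^(1-alpha) + (1-p)^alpha * (1-q)^(1-alpha)).
alpha = 3, p = 0.3, q = 0.7.
p^alpha * q^(1-alpha) = 0.3^3 * 0.7^-2 = 0.055102.
(1-p)^alpha * (1-q)^(1-alpha) = 0.7^3 * 0.3^-2 = 3.811111.
sum = 0.055102 + 3.811111 = 3.866213.
D = (1/2)*log(3.866213) = 0.6761

0.6761


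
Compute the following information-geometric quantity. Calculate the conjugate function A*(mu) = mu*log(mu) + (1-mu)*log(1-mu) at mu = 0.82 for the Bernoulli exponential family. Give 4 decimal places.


Legendre transform for Bernoulli:
A*(mu) = mu*log(mu) + (1-mu)*log(1-mu).
mu = 0.82, 1-mu = 0.18.
mu*log(mu) = 0.82*log(0.82) = -0.16273.
(1-mu)*log(1-mu) = 0.18*log(0.18) = -0.308664.
A* = -0.16273 + -0.308664 = -0.4714

-0.4714


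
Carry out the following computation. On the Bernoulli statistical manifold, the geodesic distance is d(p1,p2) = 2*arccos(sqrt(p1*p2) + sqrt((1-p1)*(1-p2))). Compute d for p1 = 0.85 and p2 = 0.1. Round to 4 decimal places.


Geodesic distance on Bernoulli manifold:
d(p1,p2) = 2*arccos(sqrt(p1*p2) + sqrt((1-p1)*(1-p2))).
sqrt(p1*p2) = sqrt(0.85*0.1) = 0.291548.
sqrt((1-p1)*(1-p2)) = sqrt(0.15*0.9) = 0.367423.
arg = 0.291548 + 0.367423 = 0.658971.
d = 2*arccos(0.658971) = 1.7027

1.7027


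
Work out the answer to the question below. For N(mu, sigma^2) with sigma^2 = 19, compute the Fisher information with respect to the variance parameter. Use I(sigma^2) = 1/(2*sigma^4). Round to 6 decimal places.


Fisher information for variance: I(sigma^2) = 1/(2*sigma^4).
sigma^2 = 19, so sigma^4 = 361.
I = 1/(2*361) = 1/722 = 0.001385

0.001385


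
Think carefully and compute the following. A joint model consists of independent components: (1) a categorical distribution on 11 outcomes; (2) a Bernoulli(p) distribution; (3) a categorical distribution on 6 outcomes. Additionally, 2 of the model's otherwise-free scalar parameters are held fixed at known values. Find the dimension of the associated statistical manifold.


The dimension of a statistical manifold equals the number of free
(independent) real parameters of the model. For a product of independent
blocks the parameter counts add.
- categorical on 11 outcomes (probabilities sum to 1): 11-1 = 10.
- Bernoulli (p): 1.
- categorical on 6 outcomes (probabilities sum to 1): 6-1 = 5.
Total = 10 + 1 + 5 = 16.
2 parameter(s) fixed at known values: 16 - 2 = 14.
Dimension = 14

14


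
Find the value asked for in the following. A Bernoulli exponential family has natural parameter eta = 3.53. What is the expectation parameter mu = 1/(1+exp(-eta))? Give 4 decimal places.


Dual coordinate (expectation parameter) for Bernoulli:
mu = 1/(1+exp(-eta)).
eta = 3.53.
exp(-eta) = exp(-3.53) = 0.029305.
mu = 1/(1+0.029305) = 0.9715

0.9715


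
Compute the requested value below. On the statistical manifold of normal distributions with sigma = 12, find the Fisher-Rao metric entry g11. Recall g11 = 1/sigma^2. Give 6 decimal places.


For the 2-parameter normal family, the Fisher metric has:
  g11 = 1/sigma^2, g22 = 2/sigma^2.
sigma = 12, sigma^2 = 144.
g11 = 0.006944

0.006944


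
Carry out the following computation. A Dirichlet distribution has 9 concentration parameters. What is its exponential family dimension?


Exponential family dimension calculation:
Dirichlet with 9 components has 9 natural parameters.

9


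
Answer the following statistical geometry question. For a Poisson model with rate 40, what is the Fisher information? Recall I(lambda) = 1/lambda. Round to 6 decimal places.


Fisher information for Poisson: I(lambda) = 1/lambda.
lambda = 40.
I(lambda) = 1/40 = 0.025000

0.025000


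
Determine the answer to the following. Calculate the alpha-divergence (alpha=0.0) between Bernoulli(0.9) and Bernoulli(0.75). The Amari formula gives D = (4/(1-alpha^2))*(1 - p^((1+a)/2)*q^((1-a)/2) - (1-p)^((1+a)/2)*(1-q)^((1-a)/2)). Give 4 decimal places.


Amari alpha-divergence:
D = (4/(1-alpha^2))*(1 - p^((1+a)/2)*q^((1-a)/2) - (1-p)^((1+a)/2)*(1-q)^((1-a)/2)).
alpha = 0.0, p = 0.9, q = 0.75.
e1 = (1+alpha)/2 = 0.5, e2 = (1-alpha)/2 = 0.5.
t1 = p^e1 * q^e2 = 0.9^0.5 * 0.75^0.5 = 0.821584.
t2 = (1-p)^e1 * (1-q)^e2 = 0.1^0.5 * 0.25^0.5 = 0.158114.
4/(1-alpha^2) = 4.0.
D = 4.0*(1 - 0.821584 - 0.158114) = 0.0812

0.0812


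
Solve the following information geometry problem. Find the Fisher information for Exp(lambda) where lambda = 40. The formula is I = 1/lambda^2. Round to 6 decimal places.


Fisher information for exponential: I(lambda) = 1/lambda^2.
lambda = 40, lambda^2 = 1600.
I = 1/1600 = 0.000625

0.000625


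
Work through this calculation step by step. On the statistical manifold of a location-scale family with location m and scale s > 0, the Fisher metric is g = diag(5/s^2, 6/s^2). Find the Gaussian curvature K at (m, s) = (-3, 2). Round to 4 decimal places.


The metric has the form g = (A dm^2 + B ds^2)/s^2 with A = 5, B = 6.
Substitute u = sqrt(A/B)*m: g = B*(du^2 + ds^2)/s^2, i.e. B times the
Poincare upper half-plane metric, which has constant Gaussian curvature -1.
Scaling a 2D metric by a constant c divides the Gaussian curvature by c,
so K = -1/B = -1/(6) = -0.1667 everywhere (the point (m, s) = (-3, 2) is irrelevant:
the curvature is constant).
The requested Gaussian curvature is K = -0.1667.

-0.1667


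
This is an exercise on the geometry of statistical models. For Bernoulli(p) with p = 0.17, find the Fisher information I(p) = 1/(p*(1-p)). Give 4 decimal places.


For Bernoulli(p), Fisher information is I(p) = 1/(p*(1-p)).
p = 0.17, 1-p = 0.83.
p*(1-p) = 0.1411.
I(p) = 1/0.1411 = 7.0872

7.0872


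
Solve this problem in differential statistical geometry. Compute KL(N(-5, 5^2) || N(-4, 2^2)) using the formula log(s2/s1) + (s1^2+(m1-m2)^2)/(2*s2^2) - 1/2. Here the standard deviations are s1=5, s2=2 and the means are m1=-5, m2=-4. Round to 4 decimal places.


KL divergence between normal distributions:
KL = log(s2/s1) + (s1^2 + (m1-m2)^2)/(2*s2^2) - 1/2.
log(2/5) = -0.916291.
(5^2 + (-5--4)^2)/(2*2^2) = (25 + 1)/8 = 3.25.
KL = -0.916291 + 3.25 - 0.5 = 1.8337

1.8337


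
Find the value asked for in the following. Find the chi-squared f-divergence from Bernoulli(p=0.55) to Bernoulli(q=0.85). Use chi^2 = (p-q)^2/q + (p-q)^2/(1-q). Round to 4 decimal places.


Chi-squared divergence between Bernoulli distributions:
chi^2 = (p-q)^2/q + (p-q)^2/(1-q).
p = 0.55, q = 0.85, p-q = -0.3.
(p-q)^2 = 0.09.
term1 = 0.09/0.85 = 0.105882.
term2 = 0.09/0.15 = 0.6.
chi^2 = 0.105882 + 0.6 = 0.7059

0.7059


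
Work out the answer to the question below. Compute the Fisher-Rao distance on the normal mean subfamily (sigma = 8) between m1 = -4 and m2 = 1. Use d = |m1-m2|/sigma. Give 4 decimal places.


On the fixed-variance normal subfamily, geodesic distance = |m1-m2|/sigma.
|-4 - 1| = 5.
sigma = 8.
d = 5/8 = 0.6250

0.6250


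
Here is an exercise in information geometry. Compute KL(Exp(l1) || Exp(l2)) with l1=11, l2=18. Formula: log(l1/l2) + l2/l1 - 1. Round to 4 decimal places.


KL divergence for exponential family:
KL = log(l1/l2) + l2/l1 - 1.
log(11/18) = -0.492476.
18/11 = 1.636364.
KL = -0.492476 + 1.636364 - 1 = 0.1439

0.1439


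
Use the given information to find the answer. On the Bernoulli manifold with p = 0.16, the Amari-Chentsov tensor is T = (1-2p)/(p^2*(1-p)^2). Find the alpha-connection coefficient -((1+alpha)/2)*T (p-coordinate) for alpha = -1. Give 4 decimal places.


Skewness (Amari-Chentsov) tensor: T = (1-2p)/(p^2*(1-p)^2).
p = 0.16, 1-2p = 0.68, p^2 = 0.0256, (1-p)^2 = 0.7056.
T = 0.68/(0.0256 * 0.7056) = 37.645266.
In the p-coordinate, Gamma^(alpha) = Gamma^(0) - (alpha/2)*T with Gamma^(0) = (1/2)*g'(p) = -T/2,
so Gamma^(alpha) = -((1+alpha)/2)*T.
alpha = -1, -(1+alpha)/2 = 0.0.
Gamma = 0.0 * 37.645266 = 0.0000

0.0000


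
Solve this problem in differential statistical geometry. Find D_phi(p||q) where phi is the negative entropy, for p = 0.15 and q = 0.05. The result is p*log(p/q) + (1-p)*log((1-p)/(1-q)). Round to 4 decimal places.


Bregman divergence with negative entropy generator:
D = p*log(p/q) + (1-p)*log((1-p)/(1-q)).
p = 0.15, q = 0.05.
p*log(p/q) = 0.15*log(0.15/0.05) = 0.164792.
(1-p)*log((1-p)/(1-q)) = 0.85*log(0.85/0.95) = -0.094542.
D = 0.164792 + -0.094542 = 0.0703

0.0703


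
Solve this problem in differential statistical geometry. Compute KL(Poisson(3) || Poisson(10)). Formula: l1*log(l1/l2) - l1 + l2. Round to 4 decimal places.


KL divergence for Poisson:
KL = l1*log(l1/l2) - l1 + l2.
l1 = 3, l2 = 10.
log(3/10) = -1.203973.
l1*log(l1/l2) = 3 * -1.203973 = -3.611918.
KL = -3.611918 - 3 + 10 = 3.3881

3.3881


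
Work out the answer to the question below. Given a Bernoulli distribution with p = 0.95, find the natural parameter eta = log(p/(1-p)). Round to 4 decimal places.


Natural parameter for Bernoulli: eta = log(p/(1-p)).
p = 0.95, 1-p = 0.05.
p/(1-p) = 19.0.
eta = log(19.0) = 2.9444

2.9444


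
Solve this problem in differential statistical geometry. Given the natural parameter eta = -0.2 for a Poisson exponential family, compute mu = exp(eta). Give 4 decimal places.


Expectation parameter for Poisson exponential family:
mu = exp(eta).
eta = -0.2.
mu = exp(-0.2) = 0.8187

0.8187


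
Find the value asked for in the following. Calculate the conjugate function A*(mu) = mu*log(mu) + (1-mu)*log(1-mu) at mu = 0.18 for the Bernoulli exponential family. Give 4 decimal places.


Legendre transform for Bernoulli:
A*(mu) = mu*log(mu) + (1-mu)*log(1-mu).
mu = 0.18, 1-mu = 0.82.
mu*log(mu) = 0.18*log(0.18) = -0.308664.
(1-mu)*log(1-mu) = 0.82*log(0.82) = -0.16273.
A* = -0.308664 + -0.16273 = -0.4714

-0.4714


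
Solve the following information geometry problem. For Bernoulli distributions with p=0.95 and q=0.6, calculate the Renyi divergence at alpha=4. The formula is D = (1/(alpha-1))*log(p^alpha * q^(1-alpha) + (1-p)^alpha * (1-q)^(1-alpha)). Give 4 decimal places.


Renyi divergence of order alpha between Bernoulli distributions:
D = (1/(alpha-1))*log(p^alpha * q^(1-alpha) + (1-p)^alpha * (1-q)^(1-alpha)).
alpha = 4, p = 0.95, q = 0.6.
p^alpha * q^(1-alpha) = 0.95^4 * 0.6^-3 = 3.770862.
(1-p)^alpha * (1-q)^(1-alpha) = 0.05^4 * 0.4^-3 = 9.8e-05.
sum = 3.770862 + 9.8e-05 = 3.77096.
D = (1/3)*log(3.77096) = 0.4424

0.4424


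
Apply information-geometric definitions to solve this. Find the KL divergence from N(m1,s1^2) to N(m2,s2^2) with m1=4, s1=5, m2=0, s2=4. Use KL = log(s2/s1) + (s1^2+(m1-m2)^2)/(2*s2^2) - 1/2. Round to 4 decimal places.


KL divergence between normal distributions:
KL = log(s2/s1) + (s1^2 + (m1-m2)^2)/(2*s2^2) - 1/2.
log(4/5) = -0.223144.
(5^2 + (4-0)^2)/(2*4^2) = (25 + 16)/32 = 1.28125.
KL = -0.223144 + 1.28125 - 0.5 = 0.5581

0.5581


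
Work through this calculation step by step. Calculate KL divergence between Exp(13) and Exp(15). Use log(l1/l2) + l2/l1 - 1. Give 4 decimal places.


KL divergence for exponential family:
KL = log(l1/l2) + l2/l1 - 1.
log(13/15) = -0.143101.
15/13 = 1.153846.
KL = -0.143101 + 1.153846 - 1 = 0.0107

0.0107


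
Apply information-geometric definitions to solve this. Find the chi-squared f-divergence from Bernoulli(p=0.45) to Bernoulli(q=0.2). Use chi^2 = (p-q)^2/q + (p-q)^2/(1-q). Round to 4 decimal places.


Chi-squared divergence between Bernoulli distributions:
chi^2 = (p-q)^2/q + (p-q)^2/(1-q).
p = 0.45, q = 0.2, p-q = 0.25.
(p-q)^2 = 0.0625.
term1 = 0.0625/0.2 = 0.3125.
term2 = 0.0625/0.8 = 0.078125.
chi^2 = 0.3125 + 0.078125 = 0.3906

0.3906


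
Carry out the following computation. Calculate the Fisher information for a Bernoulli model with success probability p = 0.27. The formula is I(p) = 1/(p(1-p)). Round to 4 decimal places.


For Bernoulli(p), Fisher information is I(p) = 1/(p*(1-p)).
p = 0.27, 1-p = 0.73.
p*(1-p) = 0.1971.
I(p) = 1/0.1971 = 5.0736

5.0736


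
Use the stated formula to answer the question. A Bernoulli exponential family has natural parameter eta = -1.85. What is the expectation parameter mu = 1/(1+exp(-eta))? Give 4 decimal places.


Dual coordinate (expectation parameter) for Bernoulli:
mu = 1/(1+exp(-eta)).
eta = -1.85.
exp(-eta) = exp(1.85) = 6.35982.
mu = 1/(1+6.35982) = 0.1359

0.1359


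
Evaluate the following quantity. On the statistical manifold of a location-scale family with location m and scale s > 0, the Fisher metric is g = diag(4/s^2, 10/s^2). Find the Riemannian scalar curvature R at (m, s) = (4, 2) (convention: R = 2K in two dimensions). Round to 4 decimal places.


The metric has the form g = (A dm^2 + B ds^2)/s^2 with A = 4, B = 10.
Substitute u = sqrt(A/B)*m: g = B*(du^2 + ds^2)/s^2, i.e. B times the
Poincare upper half-plane metric, which has constant Gaussian curvature -1.
Scaling a 2D metric by a constant c divides the Gaussian curvature by c,
so K = -1/B = -1/(10) = -0.1000 everywhere (the point (m, s) = (4, 2) is irrelevant:
the curvature is constant).
Scalar curvature in dimension 2: R = 2K = -2/(10) = -0.2000.

-0.2000


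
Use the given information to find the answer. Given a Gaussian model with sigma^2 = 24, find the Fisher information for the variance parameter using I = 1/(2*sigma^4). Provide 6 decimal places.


Fisher information for variance: I(sigma^2) = 1/(2*sigma^4).
sigma^2 = 24, so sigma^4 = 576.
I = 1/(2*576) = 1/1152 = 0.000868

0.000868


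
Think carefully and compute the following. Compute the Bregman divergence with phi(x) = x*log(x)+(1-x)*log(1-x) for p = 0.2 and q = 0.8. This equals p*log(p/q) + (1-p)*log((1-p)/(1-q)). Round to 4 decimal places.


Bregman divergence with negative entropy generator:
D = p*log(p/q) + (1-p)*log((1-p)/(1-q)).
p = 0.2, q = 0.8.
p*log(p/q) = 0.2*log(0.2/0.8) = -0.277259.
(1-p)*log((1-p)/(1-q)) = 0.8*log(0.8/0.2) = 1.109035.
D = -0.277259 + 1.109035 = 0.8318

0.8318


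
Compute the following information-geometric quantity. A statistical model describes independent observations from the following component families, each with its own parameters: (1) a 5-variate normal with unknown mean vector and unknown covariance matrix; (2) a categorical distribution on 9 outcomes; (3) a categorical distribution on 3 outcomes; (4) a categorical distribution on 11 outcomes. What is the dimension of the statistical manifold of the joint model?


The dimension of a statistical manifold equals the number of free
(independent) real parameters of the model. For a product of independent
blocks the parameter counts add.
- 5-variate normal: 5 (mean) + 5*6/2 = 15 (symmetric covariance) = 20.
- categorical on 9 outcomes (probabilities sum to 1): 9-1 = 8.
- categorical on 3 outcomes (probabilities sum to 1): 3-1 = 2.
- categorical on 11 outcomes (probabilities sum to 1): 11-1 = 10.
Total = 20 + 8 + 2 + 10 = 40.
Dimension = 40

40


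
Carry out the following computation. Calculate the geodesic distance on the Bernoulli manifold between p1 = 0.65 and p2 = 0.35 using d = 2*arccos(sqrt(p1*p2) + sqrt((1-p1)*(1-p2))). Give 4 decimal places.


Geodesic distance on Bernoulli manifold:
d(p1,p2) = 2*arccos(sqrt(p1*p2) + sqrt((1-p1)*(1-p2))).
sqrt(p1*p2) = sqrt(0.65*0.35) = 0.47697.
sqrt((1-p1)*(1-p2)) = sqrt(0.35*0.65) = 0.47697.
arg = 0.47697 + 0.47697 = 0.953939.
d = 2*arccos(0.953939) = 0.6094

0.6094


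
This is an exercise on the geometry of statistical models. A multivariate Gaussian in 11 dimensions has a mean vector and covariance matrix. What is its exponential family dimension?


Exponential family dimension calculation:
For 11-dim MVN: mean has 11 params, covariance has 11*12/2 = 66 unique entries.
Total dim = 11 + 66 = 77.

77


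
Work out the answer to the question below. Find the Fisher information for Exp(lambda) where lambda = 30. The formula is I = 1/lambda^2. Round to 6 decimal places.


Fisher information for exponential: I(lambda) = 1/lambda^2.
lambda = 30, lambda^2 = 900.
I = 1/900 = 0.001111

0.001111


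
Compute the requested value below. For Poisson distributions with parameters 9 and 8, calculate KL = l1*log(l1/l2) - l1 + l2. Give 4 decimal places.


KL divergence for Poisson:
KL = l1*log(l1/l2) - l1 + l2.
l1 = 9, l2 = 8.
log(9/8) = 0.117783.
l1*log(l1/l2) = 9 * 0.117783 = 1.060047.
KL = 1.060047 - 9 + 8 = 0.0600

0.0600


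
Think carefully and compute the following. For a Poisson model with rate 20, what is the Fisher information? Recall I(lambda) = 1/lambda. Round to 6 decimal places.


Fisher information for Poisson: I(lambda) = 1/lambda.
lambda = 20.
I(lambda) = 1/20 = 0.050000

0.050000


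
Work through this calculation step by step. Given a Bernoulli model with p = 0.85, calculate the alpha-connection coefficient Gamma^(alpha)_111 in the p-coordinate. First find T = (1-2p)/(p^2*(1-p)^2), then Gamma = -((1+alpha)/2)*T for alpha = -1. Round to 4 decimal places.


Skewness (Amari-Chentsov) tensor: T = (1-2p)/(p^2*(1-p)^2).
p = 0.85, 1-2p = -0.7, p^2 = 0.7225, (1-p)^2 = 0.0225.
T = -0.7/(0.7225 * 0.0225) = -43.060361.
In the p-coordinate, Gamma^(alpha) = Gamma^(0) - (alpha/2)*T with Gamma^(0) = (1/2)*g'(p) = -T/2,
so Gamma^(alpha) = -((1+alpha)/2)*T.
alpha = -1, -(1+alpha)/2 = 0.0.
Gamma = 0.0 * -43.060361 = 0.0000

0.0000


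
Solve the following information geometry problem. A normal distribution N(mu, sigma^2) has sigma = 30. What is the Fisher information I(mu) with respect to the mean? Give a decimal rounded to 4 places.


The Fisher information for the mean of a normal distribution is I(mu) = 1/sigma^2.
sigma = 30, so sigma^2 = 900.
I(mu) = 1/900 = 0.0011

0.0011


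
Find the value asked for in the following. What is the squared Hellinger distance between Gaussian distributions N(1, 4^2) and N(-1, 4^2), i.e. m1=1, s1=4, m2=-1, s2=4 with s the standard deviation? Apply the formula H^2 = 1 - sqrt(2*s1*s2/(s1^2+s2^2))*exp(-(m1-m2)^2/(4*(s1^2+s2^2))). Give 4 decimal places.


Squared Hellinger distance for Gaussians:
H^2 = 1 - sqrt(2*s1*s2/(s1^2+s2^2)) * exp(-(m1-m2)^2/(4*(s1^2+s2^2))).
s1^2 = 16, s2^2 = 16, s1^2+s2^2 = 32.
sqrt(2*4*4/(32)) = 1.0.
(m1-m2)^2 = (2)^2 = 4.
exp(-4/(4*32)) = exp(-0.03125) = 0.969233.
H^2 = 1 - 1.0*0.969233 = 0.0308

0.0308


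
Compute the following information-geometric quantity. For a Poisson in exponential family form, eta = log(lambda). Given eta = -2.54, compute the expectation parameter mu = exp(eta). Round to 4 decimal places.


Expectation parameter for Poisson exponential family:
mu = exp(eta).
eta = -2.54.
mu = exp(-2.54) = 0.0789

0.0789


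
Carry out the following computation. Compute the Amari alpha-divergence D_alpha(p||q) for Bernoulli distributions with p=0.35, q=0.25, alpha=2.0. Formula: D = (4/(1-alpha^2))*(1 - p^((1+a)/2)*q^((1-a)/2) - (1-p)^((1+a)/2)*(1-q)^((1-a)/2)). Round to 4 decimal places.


Amari alpha-divergence:
D = (4/(1-alpha^2))*(1 - p^((1+a)/2)*q^((1-a)/2) - (1-p)^((1+a)/2)*(1-q)^((1-a)/2)).
alpha = 2.0, p = 0.35, q = 0.25.
e1 = (1+alpha)/2 = 1.5, e2 = (1-alpha)/2 = -0.5.
t1 = p^e1 * q^e2 = 0.35^1.5 * 0.25^-0.5 = 0.414126.
t2 = (1-p)^e1 * (1-q)^e2 = 0.65^1.5 * 0.75^-0.5 = 0.605117.
4/(1-alpha^2) = -1.333333.
D = -1.333333*(1 - 0.414126 - 0.605117) = 0.0257

0.0257


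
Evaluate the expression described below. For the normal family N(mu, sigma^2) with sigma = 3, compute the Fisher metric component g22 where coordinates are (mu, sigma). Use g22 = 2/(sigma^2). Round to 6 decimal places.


For the 2-parameter normal family, the Fisher metric has:
  g11 = 1/sigma^2, g22 = 2/sigma^2.
sigma = 3, sigma^2 = 9.
g22 = 0.222222

0.222222


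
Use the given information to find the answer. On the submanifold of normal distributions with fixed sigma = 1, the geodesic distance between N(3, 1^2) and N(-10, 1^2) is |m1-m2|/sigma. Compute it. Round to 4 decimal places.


On the fixed-variance normal subfamily, geodesic distance = |m1-m2|/sigma.
|3 - -10| = 13.
sigma = 1.
d = 13/1 = 13.0000

13.0000


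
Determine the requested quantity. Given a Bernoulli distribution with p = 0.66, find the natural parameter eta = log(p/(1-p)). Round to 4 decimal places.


Natural parameter for Bernoulli: eta = log(p/(1-p)).
p = 0.66, 1-p = 0.34.
p/(1-p) = 1.941176.
eta = log(1.941176) = 0.6633

0.6633


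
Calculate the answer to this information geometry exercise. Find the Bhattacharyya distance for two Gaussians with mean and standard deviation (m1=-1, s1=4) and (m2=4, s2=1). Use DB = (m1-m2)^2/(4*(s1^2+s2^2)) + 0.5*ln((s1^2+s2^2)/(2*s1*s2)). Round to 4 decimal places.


Bhattacharyya distance between two Gaussians:
DB = (m1-m2)^2/(4*(s1^2+s2^2)) + (1/2)*ln((s1^2+s2^2)/(2*s1*s2)).
(m1-m2)^2 = (-5)^2 = 25.
s1^2+s2^2 = 16 + 1 = 17.
term1 = 25/68 = 0.367647.
term2 = 0.5*ln(17/8.0) = 0.376886.
DB = 0.367647 + 0.376886 = 0.7445

0.7445


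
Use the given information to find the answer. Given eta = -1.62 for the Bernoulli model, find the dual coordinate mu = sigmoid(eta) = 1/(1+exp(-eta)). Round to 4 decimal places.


Dual coordinate (expectation parameter) for Bernoulli:
mu = 1/(1+exp(-eta)).
eta = -1.62.
exp(-eta) = exp(1.62) = 5.05309.
mu = 1/(1+5.05309) = 0.1652

0.1652
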